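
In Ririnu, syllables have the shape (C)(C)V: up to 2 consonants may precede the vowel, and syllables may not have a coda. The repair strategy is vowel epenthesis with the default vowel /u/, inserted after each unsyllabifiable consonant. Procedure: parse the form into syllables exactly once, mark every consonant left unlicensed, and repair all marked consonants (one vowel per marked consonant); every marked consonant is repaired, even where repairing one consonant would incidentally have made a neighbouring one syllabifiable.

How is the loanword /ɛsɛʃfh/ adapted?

ɛsɛʃufuhu

Under (C)(C)V, the unsyllabifiable consonants are /ʃ/, /f/, /h/ (no codas are permitted; onsets may contain at most 2 consonants).
Inserting the epenthetic vowel yields /ʃ/ → /ʃu/, /f/ → /fu/, /h/ → /hu/.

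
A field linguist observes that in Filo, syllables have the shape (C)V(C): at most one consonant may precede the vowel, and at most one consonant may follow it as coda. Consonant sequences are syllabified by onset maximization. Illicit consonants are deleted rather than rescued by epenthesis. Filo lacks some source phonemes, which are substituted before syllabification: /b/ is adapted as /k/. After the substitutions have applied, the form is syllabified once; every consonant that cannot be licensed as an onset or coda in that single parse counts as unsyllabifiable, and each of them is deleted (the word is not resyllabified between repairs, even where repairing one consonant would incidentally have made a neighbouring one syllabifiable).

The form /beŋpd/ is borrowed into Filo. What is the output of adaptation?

Substitution: /b/ → /k/, giving /keŋpd/.
Syllabifying with onset maximization leaves /p/, /d/ stranded (at most one coda consonant is licensed; onsets are limited to one consonant).
Deleting the stranded consonants removes /p/, /d/.

keŋ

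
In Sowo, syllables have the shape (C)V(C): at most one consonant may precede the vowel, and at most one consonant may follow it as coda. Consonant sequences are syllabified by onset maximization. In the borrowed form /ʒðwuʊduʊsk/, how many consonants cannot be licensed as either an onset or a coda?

The consonants /ʒ/, /ð/, /k/ cannot be parsed into a legal (C)V(C) syllable (at most one coda consonant is licensed; onsets are limited to one consonant).

3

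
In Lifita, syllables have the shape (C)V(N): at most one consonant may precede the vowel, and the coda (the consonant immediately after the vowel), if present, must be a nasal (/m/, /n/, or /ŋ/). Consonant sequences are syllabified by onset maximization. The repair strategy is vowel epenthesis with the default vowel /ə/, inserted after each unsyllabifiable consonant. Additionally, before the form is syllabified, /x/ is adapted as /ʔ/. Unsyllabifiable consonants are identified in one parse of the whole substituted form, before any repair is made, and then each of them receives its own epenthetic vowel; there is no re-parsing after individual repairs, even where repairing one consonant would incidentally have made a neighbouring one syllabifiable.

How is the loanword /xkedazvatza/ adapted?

Substitution: /x/ → /ʔ/, giving /ʔkedazvatza/.
Under (C)V(N), the unsyllabifiable consonants are /ʔ/, /z/, /t/ (only a nasal (/m/, /n/, or /ŋ/) is licensed in coda position; onsets are limited to one consonant).
Each unlicensed consonant becomes the onset of a new syllable: /ʔ/ → /ʔə/, /z/ → /zə/, /t/ → /tə/.

ʔəkedazəvatəza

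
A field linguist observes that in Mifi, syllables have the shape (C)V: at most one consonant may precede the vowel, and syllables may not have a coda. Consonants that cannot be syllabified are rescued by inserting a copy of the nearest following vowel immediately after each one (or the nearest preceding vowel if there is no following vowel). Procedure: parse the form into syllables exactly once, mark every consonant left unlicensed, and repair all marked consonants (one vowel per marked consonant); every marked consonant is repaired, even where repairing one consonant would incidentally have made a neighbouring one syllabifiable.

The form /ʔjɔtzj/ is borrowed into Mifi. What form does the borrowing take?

The consonants /ʔ/, /t/, /z/, /j/ cannot be parsed into a legal (C)V syllable (no codas are permitted; onsets are limited to one consonant).
Epenthesis after each stranded consonant: /ʔ/ → /ʔɔ/, /t/ → /tɔ/, /z/ → /zɔ/, /j/ → /jɔ/.

ʔɔjɔtɔzɔjɔ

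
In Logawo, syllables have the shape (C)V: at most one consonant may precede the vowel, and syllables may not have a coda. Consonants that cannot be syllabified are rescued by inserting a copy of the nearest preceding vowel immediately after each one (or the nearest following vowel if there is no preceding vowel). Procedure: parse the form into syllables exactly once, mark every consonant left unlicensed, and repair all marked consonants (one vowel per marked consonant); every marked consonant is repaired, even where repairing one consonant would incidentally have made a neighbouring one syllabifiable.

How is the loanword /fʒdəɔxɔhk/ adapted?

Under (C)V, the unsyllabifiable consonants are /f/, /ʒ/, /h/, /k/ (no codas are permitted; onsets are limited to one consonant).
Inserting the epenthetic vowel yields /f/ → /fə/, /ʒ/ → /ʒə/, /h/ → /hɔ/, /k/ → /kɔ/.

fəʒədəɔxɔhɔkɔ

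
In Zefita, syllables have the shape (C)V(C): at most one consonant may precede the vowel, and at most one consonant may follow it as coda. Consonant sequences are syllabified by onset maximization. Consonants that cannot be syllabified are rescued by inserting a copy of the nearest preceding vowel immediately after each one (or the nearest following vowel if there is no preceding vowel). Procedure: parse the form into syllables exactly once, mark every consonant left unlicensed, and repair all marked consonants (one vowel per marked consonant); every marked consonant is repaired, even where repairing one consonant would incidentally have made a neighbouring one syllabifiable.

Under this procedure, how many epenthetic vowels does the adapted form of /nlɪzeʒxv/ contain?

The unsyllabifiable consonants are /n/, /x/, /v/; each receives one epenthetic vowel.

3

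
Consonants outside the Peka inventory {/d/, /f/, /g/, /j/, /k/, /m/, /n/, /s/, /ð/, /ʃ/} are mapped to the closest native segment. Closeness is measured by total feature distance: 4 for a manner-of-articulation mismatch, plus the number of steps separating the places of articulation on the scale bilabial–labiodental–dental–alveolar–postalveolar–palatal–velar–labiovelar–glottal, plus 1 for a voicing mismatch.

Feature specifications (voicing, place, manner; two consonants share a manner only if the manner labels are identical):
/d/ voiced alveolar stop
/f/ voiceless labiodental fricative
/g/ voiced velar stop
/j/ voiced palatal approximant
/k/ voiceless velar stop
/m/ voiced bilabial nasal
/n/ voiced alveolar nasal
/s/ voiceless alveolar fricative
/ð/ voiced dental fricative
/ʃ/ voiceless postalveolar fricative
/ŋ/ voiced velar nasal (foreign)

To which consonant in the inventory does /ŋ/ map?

/n/ is closest: same manner (nasal), place distance 3 (velar→alveolar), same voicing; total 3. Next closest is /g/ at distance 4.

n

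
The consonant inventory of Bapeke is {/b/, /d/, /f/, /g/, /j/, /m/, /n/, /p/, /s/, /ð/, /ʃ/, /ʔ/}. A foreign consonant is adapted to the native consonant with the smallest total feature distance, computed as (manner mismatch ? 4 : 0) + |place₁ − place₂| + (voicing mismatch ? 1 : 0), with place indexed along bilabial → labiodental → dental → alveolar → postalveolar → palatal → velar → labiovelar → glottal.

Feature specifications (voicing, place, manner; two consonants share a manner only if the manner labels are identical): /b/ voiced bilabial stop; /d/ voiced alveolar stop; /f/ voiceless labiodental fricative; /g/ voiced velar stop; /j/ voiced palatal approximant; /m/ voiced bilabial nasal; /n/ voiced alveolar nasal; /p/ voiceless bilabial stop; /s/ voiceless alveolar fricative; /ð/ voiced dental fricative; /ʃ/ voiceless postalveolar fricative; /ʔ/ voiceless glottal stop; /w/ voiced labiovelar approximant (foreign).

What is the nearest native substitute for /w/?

j

/j/ is closest: same manner (approximant), place distance 2 (labiovelar→palatal), same voicing; total 2. Next closest is /g/ at distance 5.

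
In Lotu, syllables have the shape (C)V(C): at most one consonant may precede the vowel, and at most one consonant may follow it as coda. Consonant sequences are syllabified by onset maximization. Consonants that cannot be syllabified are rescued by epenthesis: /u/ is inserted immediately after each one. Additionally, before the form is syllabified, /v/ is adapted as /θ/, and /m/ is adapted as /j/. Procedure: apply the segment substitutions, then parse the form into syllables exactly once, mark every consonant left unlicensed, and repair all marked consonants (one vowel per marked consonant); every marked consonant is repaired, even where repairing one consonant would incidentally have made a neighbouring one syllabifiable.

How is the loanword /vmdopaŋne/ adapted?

Substitution: /v/ → /θ/, /m/ → /j/, giving /θjdopaŋne/.
Under (C)V(C), the unsyllabifiable consonants are /θ/, /j/ (at most one coda consonant is licensed; onsets are limited to one consonant).
Each unlicensed consonant becomes the onset of a new syllable: /θ/ → /θu/, /j/ → /ju/.

θujudopaŋne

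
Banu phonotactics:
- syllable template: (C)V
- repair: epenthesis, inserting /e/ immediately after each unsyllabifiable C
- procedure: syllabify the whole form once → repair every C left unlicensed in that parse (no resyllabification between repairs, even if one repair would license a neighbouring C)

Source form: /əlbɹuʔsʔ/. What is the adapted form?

əlebeɹuʔeseʔe

Under (C)V, the unsyllabifiable consonants are /l/, /b/, /ʔ/, /s/, /ʔ/ (no codas are permitted; onsets are limited to one consonant).
Inserting the epenthetic vowel yields /l/ → /le/, /b/ → /be/, /ʔ/ → /ʔe/, /s/ → /se/, /ʔ/ → /ʔe/.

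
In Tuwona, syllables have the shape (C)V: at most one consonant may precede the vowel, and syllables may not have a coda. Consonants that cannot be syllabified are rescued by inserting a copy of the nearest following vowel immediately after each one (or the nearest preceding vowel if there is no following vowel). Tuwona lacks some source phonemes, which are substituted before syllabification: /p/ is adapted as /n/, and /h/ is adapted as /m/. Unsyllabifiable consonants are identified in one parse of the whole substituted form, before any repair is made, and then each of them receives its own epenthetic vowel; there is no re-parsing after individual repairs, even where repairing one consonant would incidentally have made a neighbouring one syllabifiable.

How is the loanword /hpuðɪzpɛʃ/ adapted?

munuðɪzɛnɛʃɛ

Substitution: /h/ → /m/, /p/ → /n/, giving /mnuðɪznɛʃ/.
Under (C)V, the unsyllabifiable consonants are /m/, /z/, /ʃ/ (no codas are permitted; onsets are limited to one consonant).
Inserting the epenthetic vowel yields /m/ → /mu/, /z/ → /zɛ/, /ʃ/ → /ʃɛ/.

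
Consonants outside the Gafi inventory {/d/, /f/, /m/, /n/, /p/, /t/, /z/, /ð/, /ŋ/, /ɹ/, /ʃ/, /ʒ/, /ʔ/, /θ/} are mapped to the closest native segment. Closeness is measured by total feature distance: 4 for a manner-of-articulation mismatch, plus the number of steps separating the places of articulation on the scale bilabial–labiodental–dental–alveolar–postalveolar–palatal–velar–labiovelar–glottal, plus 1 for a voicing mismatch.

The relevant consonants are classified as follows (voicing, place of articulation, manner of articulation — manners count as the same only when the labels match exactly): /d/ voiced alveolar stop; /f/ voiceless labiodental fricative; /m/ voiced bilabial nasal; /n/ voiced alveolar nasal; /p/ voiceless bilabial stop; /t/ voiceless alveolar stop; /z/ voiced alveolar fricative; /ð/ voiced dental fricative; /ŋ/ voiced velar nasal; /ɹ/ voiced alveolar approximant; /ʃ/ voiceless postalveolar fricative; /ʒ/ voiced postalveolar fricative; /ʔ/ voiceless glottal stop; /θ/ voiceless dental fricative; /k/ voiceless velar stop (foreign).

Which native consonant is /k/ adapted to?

/ʔ/ is closest: same manner (stop), place distance 2 (velar→glottal), same voicing; total 2. Next closest is /t/ at distance 3.

ʔ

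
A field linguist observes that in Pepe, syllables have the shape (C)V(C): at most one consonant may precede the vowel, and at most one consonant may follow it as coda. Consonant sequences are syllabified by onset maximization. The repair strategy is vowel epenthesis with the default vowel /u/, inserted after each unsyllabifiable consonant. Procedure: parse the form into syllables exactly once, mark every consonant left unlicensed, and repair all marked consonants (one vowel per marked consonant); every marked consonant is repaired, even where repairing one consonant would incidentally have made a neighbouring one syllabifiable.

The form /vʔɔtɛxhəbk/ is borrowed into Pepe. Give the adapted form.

vuʔɔtɛxhəbku

Under (C)V(C), the unsyllabifiable consonants are /v/, /k/ (at most one coda consonant is licensed; onsets are limited to one consonant).
Each unlicensed consonant becomes the onset of a new syllable: /v/ → /vu/, /k/ → /ku/.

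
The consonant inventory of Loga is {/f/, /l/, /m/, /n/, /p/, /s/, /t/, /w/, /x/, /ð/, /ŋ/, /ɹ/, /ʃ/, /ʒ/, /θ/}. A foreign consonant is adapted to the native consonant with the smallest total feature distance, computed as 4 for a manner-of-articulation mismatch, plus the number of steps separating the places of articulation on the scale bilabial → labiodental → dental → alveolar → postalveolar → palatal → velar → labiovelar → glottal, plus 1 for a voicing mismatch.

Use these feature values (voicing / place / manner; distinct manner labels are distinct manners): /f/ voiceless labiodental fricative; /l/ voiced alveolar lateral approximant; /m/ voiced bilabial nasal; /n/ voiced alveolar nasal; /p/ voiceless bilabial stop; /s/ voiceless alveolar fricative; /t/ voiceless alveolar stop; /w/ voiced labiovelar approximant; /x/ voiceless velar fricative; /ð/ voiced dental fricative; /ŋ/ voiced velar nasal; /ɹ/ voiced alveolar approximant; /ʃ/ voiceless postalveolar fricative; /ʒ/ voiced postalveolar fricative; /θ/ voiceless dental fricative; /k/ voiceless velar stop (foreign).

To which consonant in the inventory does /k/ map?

/t/ is closest: same manner (stop), place distance 3 (velar→alveolar), same voicing; total 3. Next closest is /x/ at distance 4.

t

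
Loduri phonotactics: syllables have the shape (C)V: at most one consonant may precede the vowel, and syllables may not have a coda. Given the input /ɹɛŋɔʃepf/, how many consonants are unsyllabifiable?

2

Under (C)V, the unsyllabifiable consonants are /p/, /f/ (no codas are permitted; onsets are limited to one consonant).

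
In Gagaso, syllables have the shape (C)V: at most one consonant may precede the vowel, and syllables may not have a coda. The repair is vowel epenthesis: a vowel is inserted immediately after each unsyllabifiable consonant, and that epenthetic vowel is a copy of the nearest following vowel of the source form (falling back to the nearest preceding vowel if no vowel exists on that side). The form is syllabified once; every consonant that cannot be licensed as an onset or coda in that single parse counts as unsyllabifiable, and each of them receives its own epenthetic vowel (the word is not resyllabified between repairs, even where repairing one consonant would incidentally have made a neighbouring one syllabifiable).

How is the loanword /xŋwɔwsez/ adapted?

xɔŋɔwɔweseze

The consonants /x/, /ŋ/, /w/, /z/ cannot be parsed into a legal (C)V syllable (no codas are permitted; onsets are limited to one consonant).
Epenthesis after each stranded consonant: /x/ → /xɔ/, /ŋ/ → /ŋɔ/, /w/ → /we/, /z/ → /ze/.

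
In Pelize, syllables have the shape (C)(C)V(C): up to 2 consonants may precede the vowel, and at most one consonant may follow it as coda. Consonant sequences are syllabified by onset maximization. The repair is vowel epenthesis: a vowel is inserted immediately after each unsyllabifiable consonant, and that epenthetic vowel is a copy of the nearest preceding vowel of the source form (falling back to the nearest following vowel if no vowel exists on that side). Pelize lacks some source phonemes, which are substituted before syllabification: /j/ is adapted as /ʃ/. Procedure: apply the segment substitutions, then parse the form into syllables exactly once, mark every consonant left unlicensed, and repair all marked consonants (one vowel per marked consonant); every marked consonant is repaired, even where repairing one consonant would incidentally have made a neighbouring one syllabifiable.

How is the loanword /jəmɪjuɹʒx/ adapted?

ʃəmɪʃuɹʒuxu

Substitution: /j/ → /ʃ/, giving /ʃəmɪʃuɹʒx/.
The consonants /ʒ/, /x/ cannot be parsed into a legal (C)(C)V(C) syllable (at most one coda consonant is licensed; onsets may contain at most 2 consonants).
Inserting the epenthetic vowel yields /ʒ/ → /ʒu/, /x/ → /xu/.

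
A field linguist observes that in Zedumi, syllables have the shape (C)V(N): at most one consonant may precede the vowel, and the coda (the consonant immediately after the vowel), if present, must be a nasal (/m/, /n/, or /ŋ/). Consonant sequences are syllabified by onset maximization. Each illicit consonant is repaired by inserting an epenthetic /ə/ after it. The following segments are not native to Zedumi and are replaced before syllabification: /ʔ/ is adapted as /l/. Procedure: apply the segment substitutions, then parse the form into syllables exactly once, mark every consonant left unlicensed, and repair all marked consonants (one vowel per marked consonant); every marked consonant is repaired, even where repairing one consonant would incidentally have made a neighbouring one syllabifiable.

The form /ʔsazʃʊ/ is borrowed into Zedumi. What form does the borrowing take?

Substitution: /ʔ/ → /l/, giving /lsazʃʊ/.
Syllabifying with onset maximization leaves /l/, /z/ stranded (only a nasal (/m/, /n/, or /ŋ/) is licensed in coda position; onsets are limited to one consonant).
Inserting the epenthetic vowel yields /l/ → /lə/, /z/ → /zə/.

ləsazəʃʊ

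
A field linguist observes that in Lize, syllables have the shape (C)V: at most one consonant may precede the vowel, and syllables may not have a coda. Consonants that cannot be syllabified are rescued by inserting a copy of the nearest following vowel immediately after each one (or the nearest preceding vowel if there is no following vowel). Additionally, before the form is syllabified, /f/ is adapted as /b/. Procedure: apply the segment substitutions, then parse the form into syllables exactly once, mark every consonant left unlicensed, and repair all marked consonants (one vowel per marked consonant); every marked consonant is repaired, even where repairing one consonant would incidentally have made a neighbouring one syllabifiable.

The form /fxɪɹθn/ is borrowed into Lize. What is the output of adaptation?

bɪxɪɹɪθɪnɪ

Substitution: /f/ → /b/, giving /bxɪɹθn/.
The consonants /b/, /ɹ/, /θ/, /n/ cannot be parsed into a legal (C)V syllable (no codas are permitted; onsets are limited to one consonant).
Inserting the epenthetic vowel yields /b/ → /bɪ/, /ɹ/ → /ɹɪ/, /θ/ → /θɪ/, /n/ → /nɪ/.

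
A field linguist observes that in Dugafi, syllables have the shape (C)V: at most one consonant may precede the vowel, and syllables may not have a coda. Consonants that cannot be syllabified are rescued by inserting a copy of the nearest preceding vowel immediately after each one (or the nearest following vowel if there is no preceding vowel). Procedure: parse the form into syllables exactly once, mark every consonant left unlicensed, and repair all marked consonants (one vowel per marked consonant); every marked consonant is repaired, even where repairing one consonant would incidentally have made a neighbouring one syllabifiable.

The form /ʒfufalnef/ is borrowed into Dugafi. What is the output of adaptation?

ʒufufalanefe

The consonants /ʒ/, /l/, /f/ cannot be parsed into a legal (C)V syllable (no codas are permitted; onsets are limited to one consonant).
Each unlicensed consonant becomes the onset of a new syllable: /ʒ/ → /ʒu/, /l/ → /la/, /f/ → /fe/.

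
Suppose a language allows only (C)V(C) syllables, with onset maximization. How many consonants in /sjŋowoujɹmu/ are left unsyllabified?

Syllabifying with onset maximization leaves /s/, /j/, /ɹ/ stranded (at most one coda consonant is licensed; onsets are limited to one consonant).

3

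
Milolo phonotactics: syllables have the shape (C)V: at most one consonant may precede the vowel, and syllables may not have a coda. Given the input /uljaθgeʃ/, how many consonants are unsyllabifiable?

The consonants /l/, /θ/, /ʃ/ cannot be parsed into a legal (C)V syllable (no codas are permitted; onsets are limited to one consonant).

3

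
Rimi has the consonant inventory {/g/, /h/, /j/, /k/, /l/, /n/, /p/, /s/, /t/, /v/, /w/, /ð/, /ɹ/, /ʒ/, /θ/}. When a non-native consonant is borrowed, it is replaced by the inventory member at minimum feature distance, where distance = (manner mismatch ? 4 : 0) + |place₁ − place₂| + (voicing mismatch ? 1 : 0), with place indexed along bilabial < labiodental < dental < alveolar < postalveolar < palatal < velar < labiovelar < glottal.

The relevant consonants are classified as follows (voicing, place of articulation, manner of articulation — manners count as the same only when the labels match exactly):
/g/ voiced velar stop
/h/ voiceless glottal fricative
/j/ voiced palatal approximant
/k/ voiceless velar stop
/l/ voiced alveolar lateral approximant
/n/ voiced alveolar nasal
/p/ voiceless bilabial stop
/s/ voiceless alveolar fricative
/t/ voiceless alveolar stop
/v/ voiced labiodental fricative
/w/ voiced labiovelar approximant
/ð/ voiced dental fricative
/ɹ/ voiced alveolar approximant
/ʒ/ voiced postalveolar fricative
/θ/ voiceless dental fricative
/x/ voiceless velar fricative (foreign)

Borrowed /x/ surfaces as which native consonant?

/h/ is closest: same manner (fricative), place distance 2 (velar→glottal), same voicing; total 2. Next closest is /s/ at distance 3.

h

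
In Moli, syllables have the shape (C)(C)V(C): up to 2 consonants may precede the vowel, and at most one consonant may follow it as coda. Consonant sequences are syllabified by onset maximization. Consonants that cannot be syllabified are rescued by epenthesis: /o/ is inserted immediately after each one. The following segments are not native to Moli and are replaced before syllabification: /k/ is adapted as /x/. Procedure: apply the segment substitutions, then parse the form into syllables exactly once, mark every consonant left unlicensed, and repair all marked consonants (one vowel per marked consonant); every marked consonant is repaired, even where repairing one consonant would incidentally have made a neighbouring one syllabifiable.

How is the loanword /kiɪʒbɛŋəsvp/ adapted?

Substitution: /k/ → /x/, giving /xiɪʒbɛŋəsvp/.
The consonants /v/, /p/ cannot be parsed into a legal (C)(C)V(C) syllable (at most one coda consonant is licensed; onsets may contain at most 2 consonants).
Epenthesis after each stranded consonant: /v/ → /vo/, /p/ → /po/.

xiɪʒbɛŋəsvopo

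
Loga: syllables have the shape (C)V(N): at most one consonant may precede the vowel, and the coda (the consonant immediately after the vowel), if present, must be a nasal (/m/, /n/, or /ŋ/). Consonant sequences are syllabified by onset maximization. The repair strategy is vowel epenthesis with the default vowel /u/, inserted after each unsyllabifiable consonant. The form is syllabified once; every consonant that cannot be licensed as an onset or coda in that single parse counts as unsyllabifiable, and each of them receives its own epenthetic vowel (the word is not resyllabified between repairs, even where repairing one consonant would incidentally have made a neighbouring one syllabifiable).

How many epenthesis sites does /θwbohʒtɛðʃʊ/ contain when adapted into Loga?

5

The unsyllabifiable consonants are /θ/, /w/, /h/, /ʒ/, /ð/; each receives one epenthetic vowel.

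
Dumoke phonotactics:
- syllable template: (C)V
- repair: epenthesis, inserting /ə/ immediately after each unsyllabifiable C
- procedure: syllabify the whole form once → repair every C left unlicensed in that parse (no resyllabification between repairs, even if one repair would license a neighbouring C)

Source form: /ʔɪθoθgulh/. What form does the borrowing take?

The consonants /θ/, /l/, /h/ cannot be parsed into a legal (C)V syllable (no codas are permitted; onsets are limited to one consonant).
Inserting the epenthetic vowel yields /θ/ → /θə/, /l/ → /lə/, /h/ → /hə/.

ʔɪθoθəguləhə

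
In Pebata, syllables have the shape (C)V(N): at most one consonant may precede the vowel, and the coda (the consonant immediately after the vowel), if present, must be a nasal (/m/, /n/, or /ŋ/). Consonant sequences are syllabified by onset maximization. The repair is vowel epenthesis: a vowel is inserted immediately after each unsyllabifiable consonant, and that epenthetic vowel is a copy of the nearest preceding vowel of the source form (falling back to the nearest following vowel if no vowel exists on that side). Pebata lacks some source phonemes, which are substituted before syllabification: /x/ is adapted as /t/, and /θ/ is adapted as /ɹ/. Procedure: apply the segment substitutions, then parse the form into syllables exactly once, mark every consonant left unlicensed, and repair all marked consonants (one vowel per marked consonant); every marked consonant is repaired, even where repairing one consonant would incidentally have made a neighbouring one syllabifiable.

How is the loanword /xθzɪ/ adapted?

tɪɹɪzɪ

Substitution: /x/ → /t/, /θ/ → /ɹ/, giving /tɹzɪ/.
Syllabifying with onset maximization leaves /t/, /ɹ/ stranded (only a nasal (/m/, /n/, or /ŋ/) is licensed in coda position; onsets are limited to one consonant).
Each unlicensed consonant becomes the onset of a new syllable: /t/ → /tɪ/, /ɹ/ → /ɹɪ/.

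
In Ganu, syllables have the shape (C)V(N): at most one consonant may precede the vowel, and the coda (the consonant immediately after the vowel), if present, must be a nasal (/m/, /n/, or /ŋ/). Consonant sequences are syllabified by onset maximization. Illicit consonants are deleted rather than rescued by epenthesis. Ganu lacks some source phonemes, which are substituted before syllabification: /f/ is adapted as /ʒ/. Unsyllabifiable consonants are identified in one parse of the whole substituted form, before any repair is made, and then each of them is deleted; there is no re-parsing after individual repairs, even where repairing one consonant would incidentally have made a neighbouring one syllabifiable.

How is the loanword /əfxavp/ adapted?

Substitution: /f/ → /ʒ/, giving /əʒxavp/.
Syllabifying with onset maximization leaves /ʒ/, /v/, /p/ stranded (only a nasal (/m/, /n/, or /ŋ/) is licensed in coda position; onsets are limited to one consonant).
Deleting the stranded consonants removes /ʒ/, /v/, /p/.

əxa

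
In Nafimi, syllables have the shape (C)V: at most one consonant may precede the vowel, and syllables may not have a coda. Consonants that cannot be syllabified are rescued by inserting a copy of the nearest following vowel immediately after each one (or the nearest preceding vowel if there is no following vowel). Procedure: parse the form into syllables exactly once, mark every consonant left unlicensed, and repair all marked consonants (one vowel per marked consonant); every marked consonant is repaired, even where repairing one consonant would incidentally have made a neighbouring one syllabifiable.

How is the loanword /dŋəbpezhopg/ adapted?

dəŋəbepezohopogo

Under (C)V, the unsyllabifiable consonants are /d/, /b/, /z/, /p/, /g/ (no codas are permitted; onsets are limited to one consonant).
Inserting the epenthetic vowel yields /d/ → /də/, /b/ → /be/, /z/ → /zo/, /p/ → /po/, /g/ → /go/.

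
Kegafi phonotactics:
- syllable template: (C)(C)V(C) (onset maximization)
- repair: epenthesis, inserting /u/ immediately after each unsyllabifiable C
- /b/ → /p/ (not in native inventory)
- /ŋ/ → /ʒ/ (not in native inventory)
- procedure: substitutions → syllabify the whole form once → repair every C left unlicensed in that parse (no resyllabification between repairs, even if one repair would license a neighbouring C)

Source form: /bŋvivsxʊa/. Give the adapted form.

puʒvivsxʊa

Substitution: /b/ → /p/, /ŋ/ → /ʒ/, giving /pʒvivsxʊa/.
Syllabifying with onset maximization leaves /p/ stranded (at most one coda consonant is licensed; onsets may contain at most 2 consonants).
Epenthesis after each stranded consonant: /p/ → /pu/.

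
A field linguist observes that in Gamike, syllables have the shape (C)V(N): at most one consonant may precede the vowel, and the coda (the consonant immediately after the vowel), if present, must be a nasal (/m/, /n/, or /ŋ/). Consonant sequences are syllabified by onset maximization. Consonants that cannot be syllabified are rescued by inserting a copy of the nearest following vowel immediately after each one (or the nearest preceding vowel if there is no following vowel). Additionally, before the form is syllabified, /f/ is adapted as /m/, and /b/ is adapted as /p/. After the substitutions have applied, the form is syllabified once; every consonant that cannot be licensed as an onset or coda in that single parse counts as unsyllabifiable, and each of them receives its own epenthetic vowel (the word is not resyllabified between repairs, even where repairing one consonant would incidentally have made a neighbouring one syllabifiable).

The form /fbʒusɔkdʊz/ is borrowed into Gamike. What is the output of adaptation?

mupuʒusɔkʊdʊzʊ

Substitution: /f/ → /m/, /b/ → /p/, giving /mpʒusɔkdʊz/.
Under (C)V(N), the unsyllabifiable consonants are /m/, /p/, /k/, /z/ (only a nasal (/m/, /n/, or /ŋ/) is licensed in coda position; onsets are limited to one consonant).
Inserting the epenthetic vowel yields /m/ → /mu/, /p/ → /pu/, /k/ → /kʊ/, /z/ → /zʊ/.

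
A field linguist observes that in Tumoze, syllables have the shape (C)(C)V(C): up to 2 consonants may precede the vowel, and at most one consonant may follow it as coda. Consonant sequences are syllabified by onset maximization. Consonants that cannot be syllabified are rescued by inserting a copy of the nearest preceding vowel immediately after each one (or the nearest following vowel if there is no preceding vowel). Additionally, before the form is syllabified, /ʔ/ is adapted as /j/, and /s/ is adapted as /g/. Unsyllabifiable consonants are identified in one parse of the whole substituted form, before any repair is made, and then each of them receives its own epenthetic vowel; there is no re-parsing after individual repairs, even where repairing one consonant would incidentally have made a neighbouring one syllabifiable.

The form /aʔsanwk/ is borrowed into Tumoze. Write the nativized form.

Substitution: /ʔ/ → /j/, /s/ → /g/, giving /ajganwk/.
Syllabifying with onset maximization leaves /w/, /k/ stranded (at most one coda consonant is licensed; onsets may contain at most 2 consonants).
Each unlicensed consonant becomes the onset of a new syllable: /w/ → /wa/, /k/ → /ka/.

ajganwaka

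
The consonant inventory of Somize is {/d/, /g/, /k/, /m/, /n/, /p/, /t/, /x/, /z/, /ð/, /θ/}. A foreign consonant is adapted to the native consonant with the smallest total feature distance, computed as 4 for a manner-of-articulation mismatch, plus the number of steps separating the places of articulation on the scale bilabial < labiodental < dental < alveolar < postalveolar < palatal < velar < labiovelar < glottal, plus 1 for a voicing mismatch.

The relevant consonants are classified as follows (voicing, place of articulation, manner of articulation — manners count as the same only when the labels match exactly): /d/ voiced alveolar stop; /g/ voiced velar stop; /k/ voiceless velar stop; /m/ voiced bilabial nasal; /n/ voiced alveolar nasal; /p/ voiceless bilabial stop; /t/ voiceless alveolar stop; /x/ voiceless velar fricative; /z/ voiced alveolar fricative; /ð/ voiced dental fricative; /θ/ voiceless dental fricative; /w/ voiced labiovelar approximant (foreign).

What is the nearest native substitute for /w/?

g

/g/ is closest: manner differs (approximant→stop, +4), place distance 1 (labiovelar→velar), same voicing; total 5. Next closest is /k/ at distance 6.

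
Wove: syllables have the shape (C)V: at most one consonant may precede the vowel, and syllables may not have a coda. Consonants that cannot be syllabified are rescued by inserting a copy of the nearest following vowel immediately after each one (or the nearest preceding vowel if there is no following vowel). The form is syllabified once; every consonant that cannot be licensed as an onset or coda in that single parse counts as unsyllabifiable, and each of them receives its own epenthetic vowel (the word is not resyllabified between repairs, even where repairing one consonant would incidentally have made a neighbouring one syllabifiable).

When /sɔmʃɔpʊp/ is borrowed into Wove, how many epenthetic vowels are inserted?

The unsyllabifiable consonants are /m/, /p/; each receives one epenthetic vowel.

2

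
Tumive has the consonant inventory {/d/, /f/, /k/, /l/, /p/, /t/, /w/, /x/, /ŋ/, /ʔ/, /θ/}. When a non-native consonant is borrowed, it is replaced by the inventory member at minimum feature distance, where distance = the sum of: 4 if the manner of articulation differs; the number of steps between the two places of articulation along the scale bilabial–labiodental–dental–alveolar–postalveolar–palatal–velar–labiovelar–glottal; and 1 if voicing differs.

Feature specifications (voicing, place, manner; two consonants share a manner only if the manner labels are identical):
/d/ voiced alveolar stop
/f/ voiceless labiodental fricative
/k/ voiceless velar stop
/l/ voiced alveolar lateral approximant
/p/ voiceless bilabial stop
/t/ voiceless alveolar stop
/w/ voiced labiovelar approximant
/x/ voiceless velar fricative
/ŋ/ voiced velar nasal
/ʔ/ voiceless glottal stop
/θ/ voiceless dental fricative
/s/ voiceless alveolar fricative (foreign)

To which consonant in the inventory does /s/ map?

/θ/ is closest: same manner (fricative), place distance 1 (alveolar→dental), same voicing; total 1. Next closest is /f/ at distance 2.

θ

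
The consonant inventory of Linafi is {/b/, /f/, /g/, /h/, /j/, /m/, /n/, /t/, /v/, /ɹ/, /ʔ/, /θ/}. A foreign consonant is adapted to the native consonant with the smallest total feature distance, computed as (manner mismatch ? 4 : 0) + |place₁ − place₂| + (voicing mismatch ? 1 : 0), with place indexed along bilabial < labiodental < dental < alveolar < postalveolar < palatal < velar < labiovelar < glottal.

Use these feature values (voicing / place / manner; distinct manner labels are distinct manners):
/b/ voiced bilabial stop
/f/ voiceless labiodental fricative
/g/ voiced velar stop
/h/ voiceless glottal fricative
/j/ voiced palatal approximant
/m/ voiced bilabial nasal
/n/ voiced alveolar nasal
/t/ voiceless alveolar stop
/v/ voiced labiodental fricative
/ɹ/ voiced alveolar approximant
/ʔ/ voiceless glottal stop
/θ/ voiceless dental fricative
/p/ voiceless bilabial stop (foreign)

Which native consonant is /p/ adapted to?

/b/ is closest: same manner (stop), place distance 0 (bilabial→bilabial), voicing differs (+1); total 1. Next closest is /t/ at distance 3.

b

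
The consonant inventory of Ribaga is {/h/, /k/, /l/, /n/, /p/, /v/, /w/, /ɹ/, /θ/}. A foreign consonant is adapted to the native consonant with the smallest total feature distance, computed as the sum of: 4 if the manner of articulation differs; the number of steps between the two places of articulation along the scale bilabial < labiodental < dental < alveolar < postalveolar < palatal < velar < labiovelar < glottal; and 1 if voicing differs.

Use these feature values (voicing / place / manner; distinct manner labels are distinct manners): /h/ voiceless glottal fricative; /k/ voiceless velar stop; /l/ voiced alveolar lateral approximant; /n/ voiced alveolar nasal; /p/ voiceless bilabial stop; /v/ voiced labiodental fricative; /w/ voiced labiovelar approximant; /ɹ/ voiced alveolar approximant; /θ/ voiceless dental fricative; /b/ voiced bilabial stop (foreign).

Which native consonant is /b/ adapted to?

/p/ is closest: same manner (stop), place distance 0 (bilabial→bilabial), voicing differs (+1); total 1. Next closest is /v/ at distance 5.

p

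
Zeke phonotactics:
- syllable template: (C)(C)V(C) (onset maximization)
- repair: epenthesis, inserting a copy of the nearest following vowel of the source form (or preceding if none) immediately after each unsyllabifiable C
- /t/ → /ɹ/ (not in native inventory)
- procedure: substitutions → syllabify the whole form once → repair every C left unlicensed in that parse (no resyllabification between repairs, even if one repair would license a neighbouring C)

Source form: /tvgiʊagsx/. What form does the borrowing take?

ɹivgiʊagsaxa

Substitution: /t/ → /ɹ/, giving /ɹvgiʊagsx/.
Under (C)(C)V(C), the unsyllabifiable consonants are /ɹ/, /s/, /x/ (at most one coda consonant is licensed; onsets may contain at most 2 consonants).
Epenthesis after each stranded consonant: /ɹ/ → /ɹi/, /s/ → /sa/, /x/ → /xa/.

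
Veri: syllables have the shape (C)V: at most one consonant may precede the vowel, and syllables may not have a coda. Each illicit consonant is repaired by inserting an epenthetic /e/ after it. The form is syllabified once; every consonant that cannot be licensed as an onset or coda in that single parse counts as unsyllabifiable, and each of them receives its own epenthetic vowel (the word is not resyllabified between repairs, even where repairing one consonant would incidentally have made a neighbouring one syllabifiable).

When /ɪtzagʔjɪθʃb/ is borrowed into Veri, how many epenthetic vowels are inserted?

The unsyllabifiable consonants are /t/, /g/, /ʔ/, /θ/, /ʃ/, /b/; each receives one epenthetic vowel.

6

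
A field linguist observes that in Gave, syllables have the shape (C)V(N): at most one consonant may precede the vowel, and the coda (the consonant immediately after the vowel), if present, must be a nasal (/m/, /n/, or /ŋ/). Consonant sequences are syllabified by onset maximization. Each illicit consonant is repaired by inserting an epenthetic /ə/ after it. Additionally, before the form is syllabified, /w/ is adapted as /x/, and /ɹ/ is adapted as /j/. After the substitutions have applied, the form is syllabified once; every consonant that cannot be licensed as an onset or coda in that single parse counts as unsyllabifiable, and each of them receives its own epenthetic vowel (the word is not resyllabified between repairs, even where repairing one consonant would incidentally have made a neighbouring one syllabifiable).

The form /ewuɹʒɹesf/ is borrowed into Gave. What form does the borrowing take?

exujəʒəjesəfə

Substitution: /w/ → /x/, /ɹ/ → /j/, giving /exujʒjesf/.
Syllabifying with onset maximization leaves /j/, /ʒ/, /s/, /f/ stranded (only a nasal (/m/, /n/, or /ŋ/) is licensed in coda position; onsets are limited to one consonant).
Inserting the epenthetic vowel yields /j/ → /jə/, /ʒ/ → /ʒə/, /s/ → /sə/, /f/ → /fə/.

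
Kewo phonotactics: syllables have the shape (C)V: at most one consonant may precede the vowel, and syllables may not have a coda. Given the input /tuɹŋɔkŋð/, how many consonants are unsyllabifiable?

4

Syllabifying with onset maximization leaves /ɹ/, /k/, /ŋ/, /ð/ stranded (no codas are permitted; onsets are limited to one consonant).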